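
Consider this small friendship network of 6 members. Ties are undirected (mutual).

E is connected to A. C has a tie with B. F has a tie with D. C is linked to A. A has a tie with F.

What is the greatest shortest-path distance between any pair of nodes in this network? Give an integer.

4

Eccentricity of each node (its greatest distance to any other): A:2, B:4, C:3, D:4, E:3, F:3.
The maximum eccentricity is 4, realized for instance by the pair D–B via D – F – A – C – B. So the diameter is 4.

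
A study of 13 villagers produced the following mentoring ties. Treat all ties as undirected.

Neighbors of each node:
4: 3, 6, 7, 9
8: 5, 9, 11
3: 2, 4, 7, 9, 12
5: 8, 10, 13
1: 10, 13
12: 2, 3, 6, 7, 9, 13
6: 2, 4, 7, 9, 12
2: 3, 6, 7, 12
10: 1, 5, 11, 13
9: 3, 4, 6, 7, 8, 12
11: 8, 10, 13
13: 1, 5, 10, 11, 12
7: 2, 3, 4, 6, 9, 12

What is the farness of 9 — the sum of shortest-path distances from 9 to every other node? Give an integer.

Distances from 9: 1:3, 2:2, 3:1, 4:1, 5:2, 6:1, 7:1, 8:1, 10:3, 11:2, 12:1, 13:2.
Sum = 3 + 2 + 1 + 1 + 2 + 1 + 1 + 1 + 3 + 2 + 1 + 2 = 20.

20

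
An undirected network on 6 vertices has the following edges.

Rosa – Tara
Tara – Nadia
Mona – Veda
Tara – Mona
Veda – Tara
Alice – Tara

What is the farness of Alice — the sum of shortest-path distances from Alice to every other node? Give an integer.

Distances from Alice: Mona:2, Nadia:2, Rosa:2, Tara:1, Veda:2.
Sum = 2 + 2 + 2 + 1 + 2 = 9.

9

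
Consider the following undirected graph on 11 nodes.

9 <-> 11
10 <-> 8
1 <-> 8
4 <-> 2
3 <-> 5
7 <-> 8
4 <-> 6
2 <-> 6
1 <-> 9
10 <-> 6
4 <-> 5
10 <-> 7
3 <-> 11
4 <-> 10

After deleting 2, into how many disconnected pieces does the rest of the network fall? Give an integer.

2's neighbors (4 and 6) remain reachable from one another through other ties, so the rest of the network stays in one piece.

1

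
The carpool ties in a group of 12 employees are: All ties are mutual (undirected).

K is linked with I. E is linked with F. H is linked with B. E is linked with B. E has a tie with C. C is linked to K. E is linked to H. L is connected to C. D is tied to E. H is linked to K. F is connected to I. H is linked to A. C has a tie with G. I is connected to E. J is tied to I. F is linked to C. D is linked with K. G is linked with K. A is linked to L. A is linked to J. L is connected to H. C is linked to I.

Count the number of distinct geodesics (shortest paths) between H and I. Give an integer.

The shortest distance is 2. The length-2 paths are: H–E–I; H–K–I.
That gives 2 distinct shortest paths.

2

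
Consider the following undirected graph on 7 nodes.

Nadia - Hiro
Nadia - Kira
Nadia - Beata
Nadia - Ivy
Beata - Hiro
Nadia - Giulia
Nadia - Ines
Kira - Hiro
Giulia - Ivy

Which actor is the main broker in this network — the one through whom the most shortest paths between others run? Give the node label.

Nadia

Unnormalized betweenness of each node: Beata:0, Giulia:0, Hiro:1/2, Ines:0, Ivy:0, Kira:0, Nadia:23/2.
Nadia has the largest value, 23/2, making it the main broker — the node through which the most shortest paths run.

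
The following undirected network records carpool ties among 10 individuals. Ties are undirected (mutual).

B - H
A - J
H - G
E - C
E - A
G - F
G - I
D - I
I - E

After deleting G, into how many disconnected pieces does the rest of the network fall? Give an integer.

3

Without G, the remaining ties split the others into: {A, C, D, E, I, J}; {F}; {B, H}.
That's 3 separate components.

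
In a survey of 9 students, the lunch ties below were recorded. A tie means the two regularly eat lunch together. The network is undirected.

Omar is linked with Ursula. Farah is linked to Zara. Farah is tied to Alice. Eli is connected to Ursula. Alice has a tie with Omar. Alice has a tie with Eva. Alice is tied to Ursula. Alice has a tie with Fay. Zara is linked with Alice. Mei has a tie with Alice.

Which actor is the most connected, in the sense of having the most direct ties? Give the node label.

Degrees — Alice:7, Eli:1, Eva:1, Farah:2, Fay:1, Mei:1, Omar:2, Ursula:3, Zara:2.
The maximum is 7, attained only by Alice.

Alice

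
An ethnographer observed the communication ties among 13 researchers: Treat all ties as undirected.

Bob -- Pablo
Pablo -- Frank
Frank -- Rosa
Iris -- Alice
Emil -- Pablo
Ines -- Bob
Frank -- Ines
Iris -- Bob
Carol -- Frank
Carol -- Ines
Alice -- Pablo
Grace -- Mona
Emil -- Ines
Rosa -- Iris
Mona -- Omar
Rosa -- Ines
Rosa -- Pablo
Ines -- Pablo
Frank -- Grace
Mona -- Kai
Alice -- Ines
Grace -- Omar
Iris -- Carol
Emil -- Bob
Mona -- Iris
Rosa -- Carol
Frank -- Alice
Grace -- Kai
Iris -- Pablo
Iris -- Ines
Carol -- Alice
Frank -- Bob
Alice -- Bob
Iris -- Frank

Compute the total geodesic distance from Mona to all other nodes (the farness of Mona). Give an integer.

Distances from Mona: Alice:2, Bob:2, Carol:2, Emil:3, Frank:2, Grace:1, Ines:2, Iris:1, Kai:1, Omar:1, Pablo:2, Rosa:2.
Sum = 2 + 2 + 2 + 3 + 2 + 1 + 2 + 1 + 1 + 1 + 2 + 2 = 21.

21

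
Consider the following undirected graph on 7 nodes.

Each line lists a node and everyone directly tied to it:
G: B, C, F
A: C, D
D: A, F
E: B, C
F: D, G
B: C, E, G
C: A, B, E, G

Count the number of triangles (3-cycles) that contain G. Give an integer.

G's neighbors: B, C, and F.
Neighbor pairs that are themselves tied: G–B–C. Each forms one triangle with G, for 1 in total.

1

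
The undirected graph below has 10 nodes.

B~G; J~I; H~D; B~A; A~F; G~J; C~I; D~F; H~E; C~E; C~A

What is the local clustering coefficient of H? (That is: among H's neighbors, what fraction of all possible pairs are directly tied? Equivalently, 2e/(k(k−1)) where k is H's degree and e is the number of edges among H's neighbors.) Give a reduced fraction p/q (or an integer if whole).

H's neighbors: D and E (k = 2).
Possible neighbor pairs: C(2,2) = 1. Edges among them: none → e = 0.
Clustering(H) = 0/1.

0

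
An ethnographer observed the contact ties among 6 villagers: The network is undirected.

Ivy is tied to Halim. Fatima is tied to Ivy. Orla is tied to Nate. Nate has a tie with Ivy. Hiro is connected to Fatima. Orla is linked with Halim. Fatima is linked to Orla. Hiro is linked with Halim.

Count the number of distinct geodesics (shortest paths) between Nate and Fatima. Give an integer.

2

The shortest distance is 2. The length-2 paths are: Nate–Ivy–Fatima; Nate–Orla–Fatima.
That gives 2 distinct shortest paths.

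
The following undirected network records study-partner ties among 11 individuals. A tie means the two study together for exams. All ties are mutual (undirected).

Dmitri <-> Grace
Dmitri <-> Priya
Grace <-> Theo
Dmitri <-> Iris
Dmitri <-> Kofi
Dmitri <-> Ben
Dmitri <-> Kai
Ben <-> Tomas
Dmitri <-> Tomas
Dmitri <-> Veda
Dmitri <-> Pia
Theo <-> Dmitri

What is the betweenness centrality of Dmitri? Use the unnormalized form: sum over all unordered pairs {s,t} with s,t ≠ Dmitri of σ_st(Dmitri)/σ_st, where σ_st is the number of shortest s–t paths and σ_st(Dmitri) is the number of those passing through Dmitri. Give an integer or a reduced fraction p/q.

43

Pairs whose geodesics pass through Dmitri — Ben–Kofi: 1; Ben–Priya: 1; Ben–Iris: 1; Ben–Theo: 1; Ben–Pia: 1; Ben–Kai: 1; Ben–Veda: 1; Ben–Grace: 1; Kofi–Priya: 1; Kofi–Iris: 1; Kofi–Theo: 1; Kofi–Tomas: 1; Kofi–Pia: 1; Kofi–Kai: 1 … (+29 more pairs).
All other pairs contribute 0.
Summing the contributions gives betweenness(Dmitri) = 43.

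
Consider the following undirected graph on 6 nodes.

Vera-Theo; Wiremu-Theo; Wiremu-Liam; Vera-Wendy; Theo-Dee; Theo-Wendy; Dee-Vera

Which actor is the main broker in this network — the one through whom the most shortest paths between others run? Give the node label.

Unnormalized betweenness of each node: Dee:0, Liam:0, Theo:13/2, Vera:1/2, Wendy:0, Wiremu:4.
Theo has the largest value, 13/2, making it the main broker — the node through which the most shortest paths run.

Theo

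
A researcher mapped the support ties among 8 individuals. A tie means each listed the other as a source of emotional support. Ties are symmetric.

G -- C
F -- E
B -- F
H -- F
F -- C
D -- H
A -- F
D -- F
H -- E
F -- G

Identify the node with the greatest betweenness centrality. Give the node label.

Unnormalized betweenness of each node: A:0, B:0, C:0, D:0, E:0, F:35/2, G:0, H:1/2.
F has the largest value, 35/2, making it the main broker — the node through which the most shortest paths run.

F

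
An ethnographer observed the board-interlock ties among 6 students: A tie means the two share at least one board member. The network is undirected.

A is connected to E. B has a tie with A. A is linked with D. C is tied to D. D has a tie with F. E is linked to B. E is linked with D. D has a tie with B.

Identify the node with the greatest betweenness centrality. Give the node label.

Unnormalized betweenness of each node: A:0, B:0, C:0, D:7, E:0, F:0.
D has the largest value, 7, making it the main broker — the node through which the most shortest paths run.

D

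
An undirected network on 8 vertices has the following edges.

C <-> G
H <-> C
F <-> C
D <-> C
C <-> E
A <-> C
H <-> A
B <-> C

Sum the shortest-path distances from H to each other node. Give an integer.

Distances from H: A:1, B:2, C:1, D:2, E:2, F:2, G:2.
Sum = 1 + 2 + 1 + 2 + 2 + 2 + 2 = 12.

12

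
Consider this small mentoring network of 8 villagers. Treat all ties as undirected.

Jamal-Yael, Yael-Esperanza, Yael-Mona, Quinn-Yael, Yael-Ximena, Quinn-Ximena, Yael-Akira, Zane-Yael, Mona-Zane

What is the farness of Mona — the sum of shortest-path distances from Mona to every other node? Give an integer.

Distances from Mona: Akira:2, Esperanza:2, Jamal:2, Quinn:2, Ximena:2, Yael:1, Zane:1.
Sum = 2 + 2 + 2 + 2 + 2 + 1 + 1 = 12.

12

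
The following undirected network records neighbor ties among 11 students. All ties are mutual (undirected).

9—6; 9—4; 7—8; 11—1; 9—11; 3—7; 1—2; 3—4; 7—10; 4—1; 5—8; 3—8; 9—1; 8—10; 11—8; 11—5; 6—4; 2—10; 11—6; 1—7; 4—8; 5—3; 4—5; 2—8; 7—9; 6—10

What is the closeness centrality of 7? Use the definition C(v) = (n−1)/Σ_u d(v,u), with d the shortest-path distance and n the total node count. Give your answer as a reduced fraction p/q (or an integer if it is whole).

2/3

Distances from 7: 1:1, 2:2, 3:1, 4:2, 5:2, 6:2, 8:1, 9:1, 10:1, 11:2. Sum = 15.
n = 11, so closeness = 10/15 = 2/3.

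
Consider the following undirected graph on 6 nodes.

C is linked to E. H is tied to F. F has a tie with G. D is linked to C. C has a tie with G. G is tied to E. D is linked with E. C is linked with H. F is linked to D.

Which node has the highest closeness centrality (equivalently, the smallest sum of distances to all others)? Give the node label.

Farness (sum of distances to all others) for each node — C:6, D:7, E:7, F:7, G:7, H:8.
The smallest farness is 6, for C, so C has the highest closeness.

C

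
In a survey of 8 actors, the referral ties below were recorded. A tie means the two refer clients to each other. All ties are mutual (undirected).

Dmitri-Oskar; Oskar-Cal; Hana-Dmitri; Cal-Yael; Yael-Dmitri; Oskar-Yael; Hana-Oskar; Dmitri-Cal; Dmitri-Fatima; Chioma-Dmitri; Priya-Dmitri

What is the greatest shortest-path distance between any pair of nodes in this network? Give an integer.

Eccentricity of each node (its greatest distance to any other): Cal:2, Chioma:2, Dmitri:1, Fatima:2, Hana:2, Oskar:2, Priya:2, Yael:2.
The maximum eccentricity is 2, realized for instance by the pair Fatima–Oskar via Fatima – Dmitri – Oskar. So the diameter is 2.

2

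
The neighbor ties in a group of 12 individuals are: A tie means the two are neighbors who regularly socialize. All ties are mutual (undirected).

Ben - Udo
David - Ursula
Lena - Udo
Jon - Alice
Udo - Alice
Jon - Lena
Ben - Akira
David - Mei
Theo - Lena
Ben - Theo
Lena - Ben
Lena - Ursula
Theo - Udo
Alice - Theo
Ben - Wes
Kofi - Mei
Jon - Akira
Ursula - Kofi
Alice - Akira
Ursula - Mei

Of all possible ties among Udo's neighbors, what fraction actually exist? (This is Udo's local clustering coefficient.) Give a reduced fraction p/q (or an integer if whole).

Udo's neighbors: Alice, Ben, Lena, and Theo (k = 4).
Possible neighbor pairs: C(4,2) = 6. Edges among them: Alice–Theo, Ben–Lena, Ben–Theo, Lena–Theo → e = 4.
Clustering(Udo) = 4/6 = 2/3.

2/3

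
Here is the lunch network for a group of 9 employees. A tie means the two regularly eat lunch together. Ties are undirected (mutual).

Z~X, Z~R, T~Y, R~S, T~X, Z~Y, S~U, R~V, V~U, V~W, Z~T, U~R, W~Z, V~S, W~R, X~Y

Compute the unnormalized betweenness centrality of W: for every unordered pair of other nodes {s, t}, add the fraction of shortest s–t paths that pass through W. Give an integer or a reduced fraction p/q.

2

Pairs whose geodesics pass through W — T–V: 1/2; Y–V: 1/2; Z–V: 1/2; X–V: 1/2.
All other pairs contribute 0.
Summing the contributions gives betweenness(W) = 2.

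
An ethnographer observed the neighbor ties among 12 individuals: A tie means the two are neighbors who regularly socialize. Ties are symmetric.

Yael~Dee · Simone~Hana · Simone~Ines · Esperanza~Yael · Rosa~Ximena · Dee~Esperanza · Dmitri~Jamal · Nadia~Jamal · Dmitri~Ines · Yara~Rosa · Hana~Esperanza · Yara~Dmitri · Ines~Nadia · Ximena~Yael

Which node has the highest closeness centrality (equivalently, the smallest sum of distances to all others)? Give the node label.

Farness (sum of distances to all others) for each node — Dee:36, Dmitri:28, Esperanza:30, Hana:29, Ines:27, Jamal:36, Nadia:35, Rosa:30, Simone:28, Ximena:31, Yael:31, Yara:29.
The smallest farness is 27, for Ines, so Ines has the highest closeness.

Ines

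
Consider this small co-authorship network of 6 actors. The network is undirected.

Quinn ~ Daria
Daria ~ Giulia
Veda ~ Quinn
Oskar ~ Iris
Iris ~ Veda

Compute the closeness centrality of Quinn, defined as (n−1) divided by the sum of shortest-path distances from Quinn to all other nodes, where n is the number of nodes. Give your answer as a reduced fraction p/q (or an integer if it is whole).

Distances from Quinn: Daria:1, Giulia:2, Iris:2, Oskar:3, Veda:1. Sum = 9.
n = 6, so closeness = 5/9.

5/9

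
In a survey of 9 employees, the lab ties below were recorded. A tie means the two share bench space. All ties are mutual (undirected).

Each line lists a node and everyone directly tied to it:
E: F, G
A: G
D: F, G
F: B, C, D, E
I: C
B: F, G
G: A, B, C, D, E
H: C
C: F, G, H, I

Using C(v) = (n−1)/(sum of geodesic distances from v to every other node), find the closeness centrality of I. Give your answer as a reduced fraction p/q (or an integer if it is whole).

8/19

Distances from I: A:3, B:3, C:1, D:3, E:3, F:2, G:2, H:2. Sum = 19.
n = 9, so closeness = 8/19.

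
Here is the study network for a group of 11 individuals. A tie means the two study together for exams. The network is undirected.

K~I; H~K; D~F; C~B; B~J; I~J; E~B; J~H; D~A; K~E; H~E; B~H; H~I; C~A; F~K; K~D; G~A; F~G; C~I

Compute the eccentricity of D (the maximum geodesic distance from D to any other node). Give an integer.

3

Distances from D: A:1, B:3, C:2, E:2, F:1, G:2, H:2, I:2, J:3, K:1.
The largest is 3 (to B and J), so the eccentricity of D is 3.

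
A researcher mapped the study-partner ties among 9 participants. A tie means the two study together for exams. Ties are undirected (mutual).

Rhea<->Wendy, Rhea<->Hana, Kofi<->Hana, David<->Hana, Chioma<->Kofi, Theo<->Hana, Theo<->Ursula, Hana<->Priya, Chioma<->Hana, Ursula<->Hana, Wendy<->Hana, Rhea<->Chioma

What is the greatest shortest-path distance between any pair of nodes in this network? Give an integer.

Eccentricity of each node (its greatest distance to any other): Chioma:2, David:2, Hana:1, Kofi:2, Priya:2, Rhea:2, Theo:2, Ursula:2, Wendy:2.
The maximum eccentricity is 2, realized for instance by the pair Theo–Chioma via Theo – Hana – Chioma. So the diameter is 2.

2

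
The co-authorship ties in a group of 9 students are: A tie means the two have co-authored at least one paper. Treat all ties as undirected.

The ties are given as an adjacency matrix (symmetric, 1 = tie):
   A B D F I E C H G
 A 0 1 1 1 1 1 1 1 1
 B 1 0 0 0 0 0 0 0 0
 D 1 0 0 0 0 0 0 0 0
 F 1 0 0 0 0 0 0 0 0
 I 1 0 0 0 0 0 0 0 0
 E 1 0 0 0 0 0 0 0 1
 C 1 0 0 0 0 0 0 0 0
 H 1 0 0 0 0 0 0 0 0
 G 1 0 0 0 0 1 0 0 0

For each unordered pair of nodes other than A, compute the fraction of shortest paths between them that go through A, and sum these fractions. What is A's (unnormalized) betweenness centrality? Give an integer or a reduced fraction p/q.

Pairs whose geodesics pass through A — B–D: 1; B–F: 1; B–I: 1; B–E: 1; B–C: 1; B–H: 1; B–G: 1; D–F: 1; D–I: 1; D–E: 1; D–C: 1; D–H: 1; D–G: 1; F–I: 1 … (+13 more pairs).
All other pairs contribute 0.
Summing the contributions gives betweenness(A) = 27.

27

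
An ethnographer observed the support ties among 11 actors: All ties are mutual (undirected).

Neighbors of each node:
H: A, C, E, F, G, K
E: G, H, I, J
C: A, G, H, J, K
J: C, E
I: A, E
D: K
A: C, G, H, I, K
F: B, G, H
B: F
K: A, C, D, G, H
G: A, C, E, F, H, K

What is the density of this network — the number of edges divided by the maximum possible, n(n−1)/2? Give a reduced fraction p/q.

There are 20 edges and 11 nodes, so the maximum possible is C(11,2) = 55.
Density = 20/55 = 4/11.

4/11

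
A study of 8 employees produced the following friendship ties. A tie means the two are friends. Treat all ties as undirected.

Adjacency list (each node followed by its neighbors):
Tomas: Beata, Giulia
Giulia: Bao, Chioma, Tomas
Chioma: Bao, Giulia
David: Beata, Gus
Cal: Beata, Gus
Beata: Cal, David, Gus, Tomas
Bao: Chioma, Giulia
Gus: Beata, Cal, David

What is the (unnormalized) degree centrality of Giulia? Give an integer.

Giulia is directly tied to Bao, Chioma, and Tomas. That is 3 neighbors, so the degree of Giulia is 3.

3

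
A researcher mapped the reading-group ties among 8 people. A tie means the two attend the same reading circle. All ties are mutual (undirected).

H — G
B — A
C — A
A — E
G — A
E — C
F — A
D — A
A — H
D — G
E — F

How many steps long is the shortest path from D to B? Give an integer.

One shortest route is D – A – B, which uses 2 edges, and D and B are not directly tied, so nothing shorter exists. So d(D,B) = 2.

2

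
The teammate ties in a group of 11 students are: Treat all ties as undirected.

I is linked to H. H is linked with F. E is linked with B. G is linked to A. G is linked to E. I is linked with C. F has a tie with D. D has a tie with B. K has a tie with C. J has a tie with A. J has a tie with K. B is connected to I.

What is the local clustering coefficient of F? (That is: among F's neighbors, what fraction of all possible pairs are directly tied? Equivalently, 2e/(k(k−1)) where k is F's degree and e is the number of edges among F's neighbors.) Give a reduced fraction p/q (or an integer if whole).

0

F's neighbors: D and H (k = 2).
Possible neighbor pairs: C(2,2) = 1. Edges among them: none → e = 0.
Clustering(F) = 0/1.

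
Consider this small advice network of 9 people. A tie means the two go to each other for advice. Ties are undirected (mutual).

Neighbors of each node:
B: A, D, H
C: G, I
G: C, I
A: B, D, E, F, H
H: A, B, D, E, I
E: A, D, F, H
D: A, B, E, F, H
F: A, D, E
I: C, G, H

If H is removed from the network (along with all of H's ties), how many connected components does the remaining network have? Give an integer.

Without H, the remaining ties split the others into: {C, G, I}; {A, B, D, E, F}.
That's 2 separate components.

2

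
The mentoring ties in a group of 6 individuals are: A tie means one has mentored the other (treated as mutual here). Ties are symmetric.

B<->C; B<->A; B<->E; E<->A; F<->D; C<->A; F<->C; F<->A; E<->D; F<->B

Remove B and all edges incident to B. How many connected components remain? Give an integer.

1

B's neighbors (A, C, E, and F) remain reachable from one another through other ties, so the rest of the network stays in one piece.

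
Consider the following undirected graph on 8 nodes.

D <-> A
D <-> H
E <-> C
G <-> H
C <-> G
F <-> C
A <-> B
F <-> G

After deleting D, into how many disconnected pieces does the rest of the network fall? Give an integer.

Without D, the remaining ties split the others into: {C, E, F, G, H}; {A, B}.
That's 2 separate components.

2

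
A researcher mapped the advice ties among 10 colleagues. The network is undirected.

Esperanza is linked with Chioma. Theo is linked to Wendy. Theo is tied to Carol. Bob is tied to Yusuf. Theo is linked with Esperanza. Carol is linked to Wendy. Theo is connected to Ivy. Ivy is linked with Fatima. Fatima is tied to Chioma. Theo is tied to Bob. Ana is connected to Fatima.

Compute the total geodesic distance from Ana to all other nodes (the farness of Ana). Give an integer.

Distances from Ana: Bob:4, Carol:4, Chioma:2, Esperanza:3, Fatima:1, Ivy:2, Theo:3, Wendy:4, Yusuf:5.
Sum = 4 + 4 + 2 + 3 + 1 + 2 + 3 + 4 + 5 = 28.

28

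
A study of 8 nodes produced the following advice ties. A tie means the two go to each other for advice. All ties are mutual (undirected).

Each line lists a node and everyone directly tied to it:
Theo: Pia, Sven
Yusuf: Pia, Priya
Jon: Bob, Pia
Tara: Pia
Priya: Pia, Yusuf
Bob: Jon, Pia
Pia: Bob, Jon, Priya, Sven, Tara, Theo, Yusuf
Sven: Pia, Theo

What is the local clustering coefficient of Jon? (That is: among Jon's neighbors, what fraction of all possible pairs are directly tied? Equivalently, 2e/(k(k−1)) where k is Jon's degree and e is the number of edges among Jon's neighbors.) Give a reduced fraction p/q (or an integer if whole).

1

Jon's neighbors: Bob and Pia (k = 2).
Possible neighbor pairs: C(2,2) = 1. Edges among them: Bob–Pia → e = 1.
Clustering(Jon) = 1/1.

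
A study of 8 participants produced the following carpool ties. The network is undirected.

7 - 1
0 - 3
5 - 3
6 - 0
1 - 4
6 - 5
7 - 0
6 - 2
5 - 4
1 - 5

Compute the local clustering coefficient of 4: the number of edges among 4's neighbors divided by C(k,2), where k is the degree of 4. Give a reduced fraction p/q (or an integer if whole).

1

4's neighbors: 1 and 5 (k = 2).
Possible neighbor pairs: C(2,2) = 1. Edges among them: 1–5 → e = 1.
Clustering(4) = 1/1.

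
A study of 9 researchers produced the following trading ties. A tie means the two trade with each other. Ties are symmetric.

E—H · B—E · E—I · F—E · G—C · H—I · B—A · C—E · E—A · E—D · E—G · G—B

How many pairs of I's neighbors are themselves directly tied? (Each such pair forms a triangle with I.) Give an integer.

I's neighbors: E and H.
Neighbor pairs that are themselves tied: I–E–H. Each forms one triangle with I, for 1 in total.

1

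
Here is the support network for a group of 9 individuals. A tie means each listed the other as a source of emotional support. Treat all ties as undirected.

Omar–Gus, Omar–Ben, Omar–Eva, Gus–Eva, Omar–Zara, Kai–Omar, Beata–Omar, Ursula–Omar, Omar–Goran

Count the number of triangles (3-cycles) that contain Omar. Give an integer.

Omar's neighbors: Beata, Ben, Eva, Goran, Gus, Kai, Ursula, and Zara.
Neighbor pairs that are themselves tied: Omar–Eva–Gus. Each forms one triangle with Omar, for 1 in total.

1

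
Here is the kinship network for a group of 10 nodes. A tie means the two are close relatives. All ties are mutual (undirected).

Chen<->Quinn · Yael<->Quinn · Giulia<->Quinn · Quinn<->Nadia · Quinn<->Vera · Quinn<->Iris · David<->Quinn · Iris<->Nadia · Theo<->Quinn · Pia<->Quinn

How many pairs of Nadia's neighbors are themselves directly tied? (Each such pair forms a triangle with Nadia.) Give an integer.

1

Nadia's neighbors: Iris and Quinn.
Neighbor pairs that are themselves tied: Nadia–Iris–Quinn. Each forms one triangle with Nadia, for 1 in total.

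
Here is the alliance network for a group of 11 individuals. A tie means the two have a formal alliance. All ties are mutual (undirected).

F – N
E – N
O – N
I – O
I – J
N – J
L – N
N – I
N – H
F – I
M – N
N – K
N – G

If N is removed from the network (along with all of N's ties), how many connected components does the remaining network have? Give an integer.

Without N, the remaining ties split the others into: {F, I, J, O}; {L}; {H}; {M}; {E}; {K}; {G}.
That's 7 separate components.

7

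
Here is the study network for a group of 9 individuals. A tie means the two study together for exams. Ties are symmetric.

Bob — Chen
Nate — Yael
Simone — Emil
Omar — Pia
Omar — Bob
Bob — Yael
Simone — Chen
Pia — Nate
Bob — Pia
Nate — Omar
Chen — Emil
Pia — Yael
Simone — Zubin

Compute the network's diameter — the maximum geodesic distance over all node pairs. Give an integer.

Eccentricity of each node (its greatest distance to any other): Bob:3, Chen:3, Emil:4, Nate:5, Omar:4, Pia:4, Simone:4, Yael:4, Zubin:5.
The maximum eccentricity is 5, realized for instance by the pair Zubin–Nate via Zubin – Simone – Chen – Bob – Pia – Nate. So the diameter is 5.

5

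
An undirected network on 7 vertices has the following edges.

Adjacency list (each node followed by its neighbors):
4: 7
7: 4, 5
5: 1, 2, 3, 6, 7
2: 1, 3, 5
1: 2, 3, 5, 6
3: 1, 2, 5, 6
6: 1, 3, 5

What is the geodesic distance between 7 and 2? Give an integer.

2

One shortest route is 7 – 5 – 2, which uses 2 edges, and 7 and 2 are not directly tied, so nothing shorter exists. So d(7,2) = 2.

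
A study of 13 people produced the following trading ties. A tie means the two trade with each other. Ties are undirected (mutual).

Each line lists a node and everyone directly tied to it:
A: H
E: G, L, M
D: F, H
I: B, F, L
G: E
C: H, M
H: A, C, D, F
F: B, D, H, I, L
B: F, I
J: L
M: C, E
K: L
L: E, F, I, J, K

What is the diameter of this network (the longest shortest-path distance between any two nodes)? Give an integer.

5

Eccentricity of each node (its greatest distance to any other): A:5, B:4, C:4, D:4, E:4, F:3, G:5, H:4, I:3, J:4, K:4, L:3, M:4.
The maximum eccentricity is 5, realized for instance by the pair G–A via G – E – M – C – H – A. So the diameter is 5.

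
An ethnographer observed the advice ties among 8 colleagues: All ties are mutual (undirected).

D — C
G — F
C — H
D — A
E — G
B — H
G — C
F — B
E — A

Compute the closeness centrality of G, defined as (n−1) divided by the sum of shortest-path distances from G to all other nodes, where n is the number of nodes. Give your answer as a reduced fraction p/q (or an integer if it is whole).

7/11

Distances from G: A:2, B:2, C:1, D:2, E:1, F:1, H:2. Sum = 11.
n = 8, so closeness = 7/11.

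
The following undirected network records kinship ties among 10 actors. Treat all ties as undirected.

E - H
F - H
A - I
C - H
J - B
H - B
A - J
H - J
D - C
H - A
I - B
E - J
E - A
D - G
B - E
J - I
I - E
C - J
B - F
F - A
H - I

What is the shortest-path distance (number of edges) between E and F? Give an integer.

One shortest route is E – H – F, which uses 2 edges, and E and F are not directly tied, so nothing shorter exists. So d(E,F) = 2.

2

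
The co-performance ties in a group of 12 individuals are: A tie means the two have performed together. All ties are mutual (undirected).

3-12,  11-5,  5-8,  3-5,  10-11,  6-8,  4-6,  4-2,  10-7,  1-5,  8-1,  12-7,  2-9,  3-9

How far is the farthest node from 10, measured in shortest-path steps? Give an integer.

Distances from 10: 1:3, 2:5, 3:3, 4:5, 5:2, 6:4, 7:1, 8:3, 9:4, 11:1, 12:2.
The largest is 5 (to 4 and 2), so the eccentricity of 10 is 5.

5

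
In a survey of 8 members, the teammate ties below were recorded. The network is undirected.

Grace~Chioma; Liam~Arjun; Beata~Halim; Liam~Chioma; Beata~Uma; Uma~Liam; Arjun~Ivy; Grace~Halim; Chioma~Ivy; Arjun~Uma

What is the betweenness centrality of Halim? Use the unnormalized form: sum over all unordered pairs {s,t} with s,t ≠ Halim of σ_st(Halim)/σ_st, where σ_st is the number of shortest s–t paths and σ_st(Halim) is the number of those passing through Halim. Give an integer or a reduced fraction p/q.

Pairs whose geodesics pass through Halim — Chioma–Beata: 1/2; Grace–Beata: 1; Grace–Uma: 1/2.
All other pairs contribute 0.
Summing the contributions gives betweenness(Halim) = 2.

2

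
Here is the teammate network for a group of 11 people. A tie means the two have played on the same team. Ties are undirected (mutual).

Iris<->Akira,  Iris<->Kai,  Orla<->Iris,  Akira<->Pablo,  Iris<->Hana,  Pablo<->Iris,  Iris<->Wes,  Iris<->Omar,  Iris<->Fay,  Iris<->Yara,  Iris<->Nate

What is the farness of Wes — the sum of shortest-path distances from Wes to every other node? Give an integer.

19

Distances from Wes: Akira:2, Fay:2, Hana:2, Iris:1, Kai:2, Nate:2, Omar:2, Orla:2, Pablo:2, Yara:2.
Sum = 2 + 2 + 2 + 1 + 2 + 2 + 2 + 2 + 2 + 2 = 19.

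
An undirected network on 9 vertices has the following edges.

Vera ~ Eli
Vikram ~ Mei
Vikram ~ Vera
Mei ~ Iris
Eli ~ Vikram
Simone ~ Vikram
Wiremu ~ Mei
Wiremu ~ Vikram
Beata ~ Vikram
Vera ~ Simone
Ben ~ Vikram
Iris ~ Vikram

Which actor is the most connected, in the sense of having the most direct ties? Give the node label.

Vikram

Degrees — Beata:1, Ben:1, Eli:2, Iris:2, Mei:3, Simone:2, Vera:3, Vikram:8, Wiremu:2.
The maximum is 8, attained only by Vikram.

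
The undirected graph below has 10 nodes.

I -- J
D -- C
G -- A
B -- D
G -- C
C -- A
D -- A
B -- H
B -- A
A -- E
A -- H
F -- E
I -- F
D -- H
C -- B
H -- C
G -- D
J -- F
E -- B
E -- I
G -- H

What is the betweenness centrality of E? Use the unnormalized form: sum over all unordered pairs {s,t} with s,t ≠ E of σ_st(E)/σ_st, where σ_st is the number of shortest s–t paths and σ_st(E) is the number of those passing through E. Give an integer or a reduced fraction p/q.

Pairs whose geodesics pass through E — F–D: 2/2; F–B: 1; F–C: 2/2; F–H: 2/2; F–A: 1; F–G: 1; J–D: 4/4; J–B: 2/2; J–C: 4/4; J–H: 4/4; J–A: 2/2; J–G: 2/2; I–D: 2/2; I–B: 1 … (+4 more pairs).
All other pairs contribute 0.
Summing the contributions gives betweenness(E) = 18.

18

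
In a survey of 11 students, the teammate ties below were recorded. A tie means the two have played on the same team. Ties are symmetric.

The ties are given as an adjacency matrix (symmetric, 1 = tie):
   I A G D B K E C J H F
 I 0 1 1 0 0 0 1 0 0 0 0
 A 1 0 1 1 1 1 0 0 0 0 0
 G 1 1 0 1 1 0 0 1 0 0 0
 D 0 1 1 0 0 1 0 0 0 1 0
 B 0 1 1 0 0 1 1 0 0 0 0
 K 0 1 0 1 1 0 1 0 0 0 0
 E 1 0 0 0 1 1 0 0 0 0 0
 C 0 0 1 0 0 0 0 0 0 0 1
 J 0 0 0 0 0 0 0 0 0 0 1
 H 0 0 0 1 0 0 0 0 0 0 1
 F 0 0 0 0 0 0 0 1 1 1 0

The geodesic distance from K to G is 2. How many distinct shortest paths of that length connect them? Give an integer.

3

The shortest distance is 2. The length-2 paths are: K–A–G; K–D–G; K–B–G.
That gives 3 distinct shortest paths.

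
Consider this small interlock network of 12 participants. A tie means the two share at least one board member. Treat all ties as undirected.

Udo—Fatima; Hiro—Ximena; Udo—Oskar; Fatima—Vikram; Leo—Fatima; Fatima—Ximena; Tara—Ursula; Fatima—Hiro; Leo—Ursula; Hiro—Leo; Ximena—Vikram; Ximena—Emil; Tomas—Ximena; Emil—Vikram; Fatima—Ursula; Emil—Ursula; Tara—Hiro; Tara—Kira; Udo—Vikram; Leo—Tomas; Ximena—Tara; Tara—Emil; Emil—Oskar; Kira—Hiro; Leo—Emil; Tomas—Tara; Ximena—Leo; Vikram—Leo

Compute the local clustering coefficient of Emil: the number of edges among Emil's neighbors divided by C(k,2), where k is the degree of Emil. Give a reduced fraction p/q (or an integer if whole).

Emil's neighbors: Leo, Oskar, Tara, Ursula, Vikram, and Ximena (k = 6).
Possible neighbor pairs: C(6,2) = 15. Edges among them: Leo–Ursula, Leo–Vikram, Leo–Ximena, Tara–Ursula, Tara–Ximena, Vikram–Ximena → e = 6.
Clustering(Emil) = 6/15 = 2/5.

2/5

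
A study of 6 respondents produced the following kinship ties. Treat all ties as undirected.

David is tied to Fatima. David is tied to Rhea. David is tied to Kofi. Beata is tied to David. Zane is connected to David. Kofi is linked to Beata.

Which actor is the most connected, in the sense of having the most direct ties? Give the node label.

David

Degrees — Beata:2, David:5, Fatima:1, Kofi:2, Rhea:1, Zane:1.
The maximum is 5, attained only by David.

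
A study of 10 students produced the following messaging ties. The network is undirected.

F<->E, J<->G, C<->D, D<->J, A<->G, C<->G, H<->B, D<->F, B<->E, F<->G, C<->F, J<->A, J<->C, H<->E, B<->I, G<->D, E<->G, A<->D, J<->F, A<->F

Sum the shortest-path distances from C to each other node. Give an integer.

18

Distances from C: A:2, B:3, D:1, E:2, F:1, G:1, H:3, I:4, J:1.
Sum = 2 + 3 + 1 + 2 + 1 + 1 + 3 + 4 + 1 = 18.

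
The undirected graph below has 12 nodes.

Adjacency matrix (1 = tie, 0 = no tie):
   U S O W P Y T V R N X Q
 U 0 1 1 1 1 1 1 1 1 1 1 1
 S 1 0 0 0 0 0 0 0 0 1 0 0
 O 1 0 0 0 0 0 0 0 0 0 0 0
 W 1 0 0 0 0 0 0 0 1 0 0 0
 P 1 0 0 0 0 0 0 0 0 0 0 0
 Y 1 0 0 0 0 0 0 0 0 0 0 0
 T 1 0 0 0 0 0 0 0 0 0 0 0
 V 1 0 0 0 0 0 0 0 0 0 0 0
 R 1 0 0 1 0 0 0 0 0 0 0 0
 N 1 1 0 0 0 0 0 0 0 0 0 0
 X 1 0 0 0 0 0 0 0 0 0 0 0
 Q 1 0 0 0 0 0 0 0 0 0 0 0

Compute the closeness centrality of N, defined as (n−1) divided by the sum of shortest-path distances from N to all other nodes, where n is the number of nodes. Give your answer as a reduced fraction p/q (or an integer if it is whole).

11/20

Distances from N: O:2, P:2, Q:2, R:2, S:1, T:2, U:1, V:2, W:2, X:2, Y:2. Sum = 20.
n = 12, so closeness = 11/20.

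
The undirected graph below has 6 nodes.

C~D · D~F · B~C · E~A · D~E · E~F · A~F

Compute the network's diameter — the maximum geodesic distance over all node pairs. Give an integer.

4

Eccentricity of each node (its greatest distance to any other): A:4, B:4, C:3, D:2, E:3, F:3.
The maximum eccentricity is 4, realized for instance by the pair B–A via B – C – D – E – A. So the diameter is 4.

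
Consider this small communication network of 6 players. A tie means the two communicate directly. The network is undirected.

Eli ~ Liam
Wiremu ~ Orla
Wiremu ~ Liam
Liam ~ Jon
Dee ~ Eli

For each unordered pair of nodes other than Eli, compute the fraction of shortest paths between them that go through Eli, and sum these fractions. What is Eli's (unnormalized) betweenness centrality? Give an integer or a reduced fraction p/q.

Pairs whose geodesics pass through Eli — Liam–Dee: 1; Jon–Dee: 1; Orla–Dee: 1; Dee–Wiremu: 1.
All other pairs contribute 0.
Summing the contributions gives betweenness(Eli) = 4.

4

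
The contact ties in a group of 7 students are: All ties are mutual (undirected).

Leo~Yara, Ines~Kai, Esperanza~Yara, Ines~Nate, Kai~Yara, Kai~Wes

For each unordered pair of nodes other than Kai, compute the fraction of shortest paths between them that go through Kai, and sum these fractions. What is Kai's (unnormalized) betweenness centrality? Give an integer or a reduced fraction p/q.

11

Pairs whose geodesics pass through Kai — Nate–Yara: 1; Nate–Wes: 1; Nate–Leo: 1; Nate–Esperanza: 1; Ines–Yara: 1; Ines–Wes: 1; Ines–Leo: 1; Ines–Esperanza: 1; Yara–Wes: 1; Wes–Leo: 1; Wes–Esperanza: 1.
All other pairs contribute 0.
Summing the contributions gives betweenness(Kai) = 11.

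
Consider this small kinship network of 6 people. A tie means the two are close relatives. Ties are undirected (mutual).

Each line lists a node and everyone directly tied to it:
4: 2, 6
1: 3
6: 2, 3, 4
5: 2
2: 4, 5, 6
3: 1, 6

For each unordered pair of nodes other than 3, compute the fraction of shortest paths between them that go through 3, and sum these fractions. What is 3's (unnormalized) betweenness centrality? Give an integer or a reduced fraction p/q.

Pairs whose geodesics pass through 3 — 2–1: 1; 5–1: 1; 1–6: 1; 1–4: 1.
All other pairs contribute 0.
Summing the contributions gives betweenness(3) = 4.

4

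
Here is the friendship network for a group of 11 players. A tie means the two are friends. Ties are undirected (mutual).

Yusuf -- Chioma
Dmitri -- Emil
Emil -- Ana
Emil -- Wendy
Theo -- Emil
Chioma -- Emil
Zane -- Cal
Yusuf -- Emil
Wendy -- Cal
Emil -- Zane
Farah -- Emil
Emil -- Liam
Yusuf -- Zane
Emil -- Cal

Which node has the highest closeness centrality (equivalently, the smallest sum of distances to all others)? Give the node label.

Emil

Farness (sum of distances to all others) for each node — Ana:19, Cal:17, Chioma:18, Dmitri:19, Emil:10, Farah:19, Liam:19, Theo:19, Wendy:18, Yusuf:17, Zane:17.
The smallest farness is 10, for Emil, so Emil has the highest closeness.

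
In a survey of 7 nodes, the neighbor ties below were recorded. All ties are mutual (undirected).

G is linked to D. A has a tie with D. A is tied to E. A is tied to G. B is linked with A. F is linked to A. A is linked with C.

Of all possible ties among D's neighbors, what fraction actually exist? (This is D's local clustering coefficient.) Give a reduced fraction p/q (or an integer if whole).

1

D's neighbors: A and G (k = 2).
Possible neighbor pairs: C(2,2) = 1. Edges among them: A–G → e = 1.
Clustering(D) = 1/1.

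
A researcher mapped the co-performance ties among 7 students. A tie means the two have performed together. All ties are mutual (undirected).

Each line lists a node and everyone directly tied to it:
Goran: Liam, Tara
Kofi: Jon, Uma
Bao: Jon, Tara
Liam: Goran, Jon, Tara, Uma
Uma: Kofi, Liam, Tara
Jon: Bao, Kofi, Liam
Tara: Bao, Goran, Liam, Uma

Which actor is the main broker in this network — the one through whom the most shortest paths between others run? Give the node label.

Tara

Unnormalized betweenness of each node: Bao:1/2, Goran:0, Jon:7/3, Kofi:1/2, Liam:19/6, Tara:10/3, Uma:13/6.
Tara has the largest value, 10/3, making it the main broker — the node through which the most shortest paths run.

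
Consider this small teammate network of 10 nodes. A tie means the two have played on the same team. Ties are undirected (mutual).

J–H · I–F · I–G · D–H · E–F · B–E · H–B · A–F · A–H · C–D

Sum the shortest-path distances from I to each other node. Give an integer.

Distances from I: A:2, B:3, C:5, D:4, E:2, F:1, G:1, H:3, J:4.
Sum = 2 + 3 + 5 + 4 + 2 + 1 + 1 + 3 + 4 = 25.

25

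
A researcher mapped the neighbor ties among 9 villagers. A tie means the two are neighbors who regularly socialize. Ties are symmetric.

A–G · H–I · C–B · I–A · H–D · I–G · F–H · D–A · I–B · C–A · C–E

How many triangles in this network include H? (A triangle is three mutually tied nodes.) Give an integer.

0

H's neighbors are D, F, and I, but none of them are tied to each other, so no triangle contains H.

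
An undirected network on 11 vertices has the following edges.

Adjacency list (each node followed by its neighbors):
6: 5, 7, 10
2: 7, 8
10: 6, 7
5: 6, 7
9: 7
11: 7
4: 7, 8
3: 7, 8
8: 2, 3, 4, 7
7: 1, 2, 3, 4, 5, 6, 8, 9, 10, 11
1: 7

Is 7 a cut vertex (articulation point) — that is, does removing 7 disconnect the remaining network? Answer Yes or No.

Yes

Removing 7 leaves {9} with no path to {5, 6, and 10}, so the network splits into 5 components. 7 is a cut vertex.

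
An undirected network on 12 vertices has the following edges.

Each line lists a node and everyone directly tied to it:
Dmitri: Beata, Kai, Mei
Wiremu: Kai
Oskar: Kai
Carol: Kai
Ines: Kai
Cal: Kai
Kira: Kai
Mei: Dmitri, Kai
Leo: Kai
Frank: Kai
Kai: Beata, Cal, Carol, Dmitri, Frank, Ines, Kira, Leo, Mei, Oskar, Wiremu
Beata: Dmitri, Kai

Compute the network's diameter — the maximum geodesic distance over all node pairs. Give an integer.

Eccentricity of each node (its greatest distance to any other): Beata:2, Cal:2, Carol:2, Dmitri:2, Frank:2, Ines:2, Kai:1, Kira:2, Leo:2, Mei:2, Oskar:2, Wiremu:2.
The maximum eccentricity is 2, realized for instance by the pair Dmitri–Carol via Dmitri – Kai – Carol. So the diameter is 2.

2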